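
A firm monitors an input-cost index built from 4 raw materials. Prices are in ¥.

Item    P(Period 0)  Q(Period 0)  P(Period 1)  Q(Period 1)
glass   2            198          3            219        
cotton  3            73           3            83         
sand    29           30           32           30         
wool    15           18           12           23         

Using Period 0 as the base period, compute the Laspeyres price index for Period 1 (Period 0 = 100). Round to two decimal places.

113.33

Laspeyres price index uses base-period quantities as weights.
ΣP(Period 1)·Q(Period 0) = 3×198 + 3×73 + 32×30 + 12×18 = 594 + 219 + 960 + 216 = 1989
ΣP(Period 0)·Q(Period 0) = 2×198 + 3×73 + 29×30 + 15×18 = 396 + 219 + 870 + 270 = 1755
Index = 1989 / 1755 × 100 = 113.3333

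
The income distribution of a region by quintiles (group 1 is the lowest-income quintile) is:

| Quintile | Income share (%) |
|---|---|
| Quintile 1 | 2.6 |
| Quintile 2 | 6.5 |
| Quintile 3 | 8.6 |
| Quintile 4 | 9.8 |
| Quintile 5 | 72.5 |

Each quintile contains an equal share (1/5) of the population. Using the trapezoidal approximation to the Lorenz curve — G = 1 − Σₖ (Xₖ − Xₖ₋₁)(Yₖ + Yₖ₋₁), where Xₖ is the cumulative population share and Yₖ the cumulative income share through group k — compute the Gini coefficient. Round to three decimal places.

0.572

Cumulative income shares Yₖ: 0.0260, 0.0910, 0.1770, 0.2750, 1.0000
Σ (Xₖ−Xₖ₋₁)(Yₖ+Yₖ₋₁) = (1/5)(0.0260+0.0000) + (1/5)(0.0910+0.0260) + (1/5)(0.1770+0.0910) + (1/5)(0.2750+0.1770) + (1/5)(1.0000+0.2750)
  = 0.0052 + 0.0234 + 0.0536 + 0.0904 + 0.2550 = 0.4276
G = 1 − 0.4276 = 0.5724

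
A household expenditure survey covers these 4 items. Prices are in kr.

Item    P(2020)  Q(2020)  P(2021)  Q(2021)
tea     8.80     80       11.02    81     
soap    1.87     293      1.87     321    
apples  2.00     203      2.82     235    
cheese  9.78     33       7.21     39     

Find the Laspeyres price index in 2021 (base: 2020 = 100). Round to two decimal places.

Laspeyres price index uses base-period quantities as weights.
ΣP(2021)·Q(2020) = 11.02×80 + 1.87×293 + 2.82×203 + 7.21×33 = 881.6 + 547.91 + 572.46 + 237.93 = 2239.9
ΣP(2020)·Q(2020) = 8.80×80 + 1.87×293 + 2.00×203 + 9.78×33 = 704 + 547.91 + 406 + 322.74 = 1980.65
Index = 2239.9 / 1980.65 × 100 = 113.0891

113.09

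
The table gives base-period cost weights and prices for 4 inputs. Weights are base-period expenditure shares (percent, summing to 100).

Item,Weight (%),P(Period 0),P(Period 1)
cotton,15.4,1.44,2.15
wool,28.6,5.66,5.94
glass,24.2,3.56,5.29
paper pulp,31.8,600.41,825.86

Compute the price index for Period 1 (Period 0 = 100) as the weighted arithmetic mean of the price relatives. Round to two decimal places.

cotton: 15.4 × (2.15/1.44) = 15.4 × 1.493056 = 22.9931
wool: 28.6 × (5.94/5.66) = 28.6 × 1.049470 = 30.0148
glass: 24.2 × (5.29/3.56) = 24.2 × 1.485955 = 35.9601
paper pulp: 31.8 × (825.86/600.41) = 31.8 × 1.375493 = 43.7407
Index = Σ wᵢ·(p₁ᵢ/p₀ᵢ) = 22.9931 + 30.0148 + 35.9601 + 43.7407 = 132.7087

132.71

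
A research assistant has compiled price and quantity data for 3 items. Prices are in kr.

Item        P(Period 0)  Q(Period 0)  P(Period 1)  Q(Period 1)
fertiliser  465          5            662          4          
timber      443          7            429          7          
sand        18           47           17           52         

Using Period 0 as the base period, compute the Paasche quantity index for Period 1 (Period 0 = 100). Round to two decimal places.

91.89

Paasche quantity index uses current-period prices as weights.
ΣP(Period 1)·Q(Period 1) = 662×4 + 429×7 + 17×52 = 2648 + 3003 + 884 = 6535
ΣP(Period 1)·Q(Period 0) = 662×5 + 429×7 + 17×47 = 3310 + 3003 + 799 = 7112
Index = 6535 / 7112 × 100 = 91.8870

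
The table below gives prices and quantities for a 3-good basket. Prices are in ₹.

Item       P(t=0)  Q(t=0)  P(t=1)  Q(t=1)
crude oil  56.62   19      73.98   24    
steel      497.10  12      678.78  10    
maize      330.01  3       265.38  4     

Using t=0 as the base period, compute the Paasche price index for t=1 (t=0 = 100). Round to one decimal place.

Paasche price index uses current-period quantities as weights.
ΣP(t=1)·Q(t=1) = 73.98×24 + 678.78×10 + 265.38×4 = 1775.52 + 6787.8 + 1061.52 = 9624.84
ΣP(t=0)·Q(t=1) = 56.62×24 + 497.10×10 + 330.01×4 = 1358.88 + 4971 + 1320.04 = 7649.92
Index = 9624.84 / 7649.92 × 100 = 125.8162

125.8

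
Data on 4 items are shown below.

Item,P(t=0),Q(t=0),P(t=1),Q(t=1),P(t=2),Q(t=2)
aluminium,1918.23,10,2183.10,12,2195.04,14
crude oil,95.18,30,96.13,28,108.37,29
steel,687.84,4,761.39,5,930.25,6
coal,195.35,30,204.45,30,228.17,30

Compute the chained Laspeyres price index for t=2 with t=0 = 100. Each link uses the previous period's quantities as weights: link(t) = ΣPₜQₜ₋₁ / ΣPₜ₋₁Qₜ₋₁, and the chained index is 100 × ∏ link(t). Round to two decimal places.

Link t=0→t=1:
ΣP(t=1)Q(t=0) = 2183.10×10 + 96.13×30 + 761.39×4 + 204.45×30 = 21831 + 2883.9 + 3045.56 + 6133.5 = 33893.96
ΣP(t=0)Q(t=0) = 1918.23×10 + 95.18×30 + 687.84×4 + 195.35×30 = 19182.3 + 2855.4 + 2751.36 + 5860.5 = 30649.56
link = 33893.96/30649.56 = 1.105855
Link t=1→t=2:
ΣP(t=2)Q(t=1) = 2195.04×12 + 108.37×28 + 930.25×5 + 228.17×30 = 26340.48 + 3034.36 + 4651.25 + 6845.1 = 40871.19
ΣP(t=1)Q(t=1) = 2183.10×12 + 96.13×28 + 761.39×5 + 204.45×30 = 26197.2 + 2691.64 + 3806.95 + 6133.5 = 38829.29
link = 40871.19/38829.29 = 1.052587
Chained index = 100 × 1.105855 × 1.052587 = 116.4008

116.40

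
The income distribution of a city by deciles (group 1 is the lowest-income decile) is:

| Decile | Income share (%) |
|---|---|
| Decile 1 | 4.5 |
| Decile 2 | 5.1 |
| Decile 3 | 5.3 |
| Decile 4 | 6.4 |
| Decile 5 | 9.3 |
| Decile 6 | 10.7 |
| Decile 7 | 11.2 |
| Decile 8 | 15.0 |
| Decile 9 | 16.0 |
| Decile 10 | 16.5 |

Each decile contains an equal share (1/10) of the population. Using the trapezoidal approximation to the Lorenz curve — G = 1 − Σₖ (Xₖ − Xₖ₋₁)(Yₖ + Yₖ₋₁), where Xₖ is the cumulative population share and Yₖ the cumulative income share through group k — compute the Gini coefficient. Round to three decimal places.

Cumulative income shares Yₖ: 0.0450, 0.0960, 0.1490, 0.2130, 0.3060, 0.4130, 0.5250, 0.6750, 0.8350, 1.0000
Σ (Xₖ−Xₖ₋₁)(Yₖ+Yₖ₋₁) = (1/10)(0.0450+0.0000) + (1/10)(0.0960+0.0450) + (1/10)(0.1490+0.0960) + (1/10)(0.2130+0.1490) + (1/10)(0.3060+0.2130) + (1/10)(0.4130+0.3060) + (1/10)(0.5250+0.4130) + (1/10)(0.6750+0.5250) + (1/10)(0.8350+0.6750) + (1/10)(1.0000+0.8350)
  = 0.0045 + 0.0141 + 0.0245 + 0.0362 + 0.0519 + 0.0719 + 0.0938 + 0.1200 + 0.1510 + 0.1835 = 0.7514
G = 1 − 0.7514 = 0.2486

0.249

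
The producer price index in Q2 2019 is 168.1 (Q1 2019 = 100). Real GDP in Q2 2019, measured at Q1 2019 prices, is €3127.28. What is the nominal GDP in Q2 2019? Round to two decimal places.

5256.96

Nominal = Real × (Index/100) = 3127.28 × (168.1/100)
        = 3127.28 × 1.681 = 5256.9577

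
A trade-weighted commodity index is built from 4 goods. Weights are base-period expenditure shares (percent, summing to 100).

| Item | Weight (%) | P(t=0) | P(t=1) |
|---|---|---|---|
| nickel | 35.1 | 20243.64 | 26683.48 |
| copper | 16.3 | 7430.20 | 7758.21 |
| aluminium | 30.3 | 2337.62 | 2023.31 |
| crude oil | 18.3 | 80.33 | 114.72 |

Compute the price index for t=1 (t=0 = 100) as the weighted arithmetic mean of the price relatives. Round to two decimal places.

115.65

nickel: 35.1 × (26683.48/20243.64) = 35.1 × 1.318117 = 46.2659
copper: 16.3 × (7758.21/7430.20) = 16.3 × 1.044146 = 17.0196
aluminium: 30.3 × (2023.31/2337.62) = 30.3 × 0.865543 = 26.2259
crude oil: 18.3 × (114.72/80.33) = 18.3 × 1.428109 = 26.1344
Index = Σ wᵢ·(p₁ᵢ/p₀ᵢ) = 46.2659 + 17.0196 + 26.2259 + 26.1344 = 115.6458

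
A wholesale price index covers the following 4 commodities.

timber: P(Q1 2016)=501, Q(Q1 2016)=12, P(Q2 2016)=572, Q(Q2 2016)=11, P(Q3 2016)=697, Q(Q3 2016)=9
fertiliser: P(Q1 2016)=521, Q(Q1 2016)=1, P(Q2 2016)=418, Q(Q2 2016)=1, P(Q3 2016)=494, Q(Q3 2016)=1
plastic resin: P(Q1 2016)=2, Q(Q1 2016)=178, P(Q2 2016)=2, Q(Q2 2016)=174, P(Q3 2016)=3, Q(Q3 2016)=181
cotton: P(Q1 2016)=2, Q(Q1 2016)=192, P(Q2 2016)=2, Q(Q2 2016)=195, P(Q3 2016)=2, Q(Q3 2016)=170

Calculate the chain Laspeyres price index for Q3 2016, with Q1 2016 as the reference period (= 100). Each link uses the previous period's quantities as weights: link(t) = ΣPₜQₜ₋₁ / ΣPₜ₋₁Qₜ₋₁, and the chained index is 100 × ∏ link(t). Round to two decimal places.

134.36

Link Q1 2016→Q2 2016:
ΣP(Q2 2016)Q(Q1 2016) = 572×12 + 418×1 + 2×178 + 2×192 = 6864 + 418 + 356 + 384 = 8022
ΣP(Q1 2016)Q(Q1 2016) = 501×12 + 521×1 + 2×178 + 2×192 = 6012 + 521 + 356 + 384 = 7273
link = 8022/7273 = 1.102984
Link Q2 2016→Q3 2016:
ΣP(Q3 2016)Q(Q2 2016) = 697×11 + 494×1 + 3×174 + 2×195 = 7667 + 494 + 522 + 390 = 9073
ΣP(Q2 2016)Q(Q2 2016) = 572×11 + 418×1 + 2×174 + 2×195 = 6292 + 418 + 348 + 390 = 7448
link = 9073/7448 = 1.218179
Chained index = 100 × 1.102984 × 1.218179 = 134.3632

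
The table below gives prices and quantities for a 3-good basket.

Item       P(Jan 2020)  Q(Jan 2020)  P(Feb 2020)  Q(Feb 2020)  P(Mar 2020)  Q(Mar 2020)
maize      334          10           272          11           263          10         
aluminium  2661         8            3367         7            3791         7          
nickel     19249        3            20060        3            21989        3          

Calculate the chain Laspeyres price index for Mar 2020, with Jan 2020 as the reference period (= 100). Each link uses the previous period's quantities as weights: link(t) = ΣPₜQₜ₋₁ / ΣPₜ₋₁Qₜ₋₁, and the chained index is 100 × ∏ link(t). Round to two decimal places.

119.94

Link Jan 2020→Feb 2020:
ΣP(Feb 2020)Q(Jan 2020) = 272×10 + 3367×8 + 20060×3 = 2720 + 26936 + 60180 = 89836
ΣP(Jan 2020)Q(Jan 2020) = 334×10 + 2661×8 + 19249×3 = 3340 + 21288 + 57747 = 82375
link = 89836/82375 = 1.090574
Link Feb 2020→Mar 2020:
ΣP(Mar 2020)Q(Feb 2020) = 263×11 + 3791×7 + 21989×3 = 2893 + 26537 + 65967 = 95397
ΣP(Feb 2020)Q(Feb 2020) = 272×11 + 3367×7 + 20060×3 = 2992 + 23569 + 60180 = 86741
link = 95397/86741 = 1.099791
Chained index = 100 × 1.090574 × 1.099791 = 119.9403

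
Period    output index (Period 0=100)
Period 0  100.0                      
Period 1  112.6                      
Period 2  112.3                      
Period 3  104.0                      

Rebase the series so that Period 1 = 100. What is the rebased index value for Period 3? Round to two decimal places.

Rebased(Period 3) = 104.0 / 112.6 × 100 = 92.3623

92.36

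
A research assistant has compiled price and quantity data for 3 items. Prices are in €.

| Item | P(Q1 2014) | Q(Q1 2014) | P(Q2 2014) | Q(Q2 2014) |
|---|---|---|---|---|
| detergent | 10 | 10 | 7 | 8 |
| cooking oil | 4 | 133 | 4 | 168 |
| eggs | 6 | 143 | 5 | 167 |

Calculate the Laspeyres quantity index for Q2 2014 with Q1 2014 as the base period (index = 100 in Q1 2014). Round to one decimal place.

Laspeyres quantity index uses base-period prices as weights.
ΣP(Q1 2014)·Q(Q2 2014) = 10×8 + 4×168 + 6×167 = 80 + 672 + 1002 = 1754
ΣP(Q1 2014)·Q(Q1 2014) = 10×10 + 4×133 + 6×143 = 100 + 532 + 858 = 1490
Index = 1754 / 1490 × 100 = 117.7181

117.7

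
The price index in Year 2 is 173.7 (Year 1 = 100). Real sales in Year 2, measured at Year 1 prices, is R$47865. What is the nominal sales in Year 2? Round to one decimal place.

Nominal = Real × (Index/100) = 47865 × (173.7/100)
        = 47865 × 1.737 = 83141.5050

83141.5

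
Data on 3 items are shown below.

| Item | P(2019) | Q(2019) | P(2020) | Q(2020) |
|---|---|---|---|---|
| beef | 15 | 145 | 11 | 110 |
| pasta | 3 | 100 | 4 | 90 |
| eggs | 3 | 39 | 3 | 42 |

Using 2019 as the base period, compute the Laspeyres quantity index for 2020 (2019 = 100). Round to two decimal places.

Laspeyres quantity index uses base-period prices as weights.
ΣP(2019)·Q(2020) = 15×110 + 3×90 + 3×42 = 1650 + 270 + 126 = 2046
ΣP(2019)·Q(2019) = 15×145 + 3×100 + 3×39 = 2175 + 300 + 117 = 2592
Index = 2046 / 2592 × 100 = 78.9352

78.94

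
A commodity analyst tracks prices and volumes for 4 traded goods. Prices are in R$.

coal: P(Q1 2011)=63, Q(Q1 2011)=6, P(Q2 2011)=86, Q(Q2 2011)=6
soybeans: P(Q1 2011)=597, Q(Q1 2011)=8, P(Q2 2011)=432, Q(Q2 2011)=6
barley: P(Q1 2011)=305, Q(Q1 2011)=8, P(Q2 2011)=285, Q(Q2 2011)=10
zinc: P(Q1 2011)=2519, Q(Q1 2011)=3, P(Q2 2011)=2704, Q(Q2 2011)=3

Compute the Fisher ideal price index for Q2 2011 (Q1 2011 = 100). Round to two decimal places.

95.69

Laspeyres component (base-period weights):
ΣP(Q2 2011)Q(Q1 2011) = 86×6 + 432×8 + 285×8 + 2704×3 = 516 + 3456 + 2280 + 8112 = 14364
ΣP(Q1 2011)Q(Q1 2011) = 63×6 + 597×8 + 305×8 + 2519×3 = 378 + 4776 + 2440 + 7557 = 15151
L = 14364 / 15151 × 100 = 94.8056
Paasche component (current-period weights):
ΣP(Q2 2011)Q(Q2 2011) = 86×6 + 432×6 + 285×10 + 2704×3 = 516 + 2592 + 2850 + 8112 = 14070
ΣP(Q1 2011)Q(Q2 2011) = 63×6 + 597×6 + 305×10 + 2519×3 = 378 + 3582 + 3050 + 7557 = 14567
P = 14070 / 14567 × 100 = 96.5882
Fisher = √(L × P) = √(94.8056 × 96.5882) = 95.6928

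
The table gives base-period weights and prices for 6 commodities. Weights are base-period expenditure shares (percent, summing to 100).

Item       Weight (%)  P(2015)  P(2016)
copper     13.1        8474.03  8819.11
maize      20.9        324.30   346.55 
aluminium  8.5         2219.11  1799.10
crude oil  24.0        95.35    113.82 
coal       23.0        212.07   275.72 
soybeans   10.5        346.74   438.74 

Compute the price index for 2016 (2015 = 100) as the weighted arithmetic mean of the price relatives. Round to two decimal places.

copper: 13.1 × (8819.11/8474.03) = 13.1 × 1.040722 = 13.6335
maize: 20.9 × (346.55/324.30) = 20.9 × 1.068609 = 22.3339
aluminium: 8.5 × (1799.10/2219.11) = 8.5 × 0.810730 = 6.8912
crude oil: 24.0 × (113.82/95.35) = 24.0 × 1.193707 = 28.6490
coal: 23.0 × (275.72/212.07) = 23.0 × 1.300137 = 29.9031
soybeans: 10.5 × (438.74/346.74) = 10.5 × 1.265328 = 13.2859
Index = Σ wᵢ·(p₁ᵢ/p₀ᵢ) = 13.6335 + 22.3339 + 6.8912 + 28.6490 + 29.9031 + 13.2859 = 114.6967

114.70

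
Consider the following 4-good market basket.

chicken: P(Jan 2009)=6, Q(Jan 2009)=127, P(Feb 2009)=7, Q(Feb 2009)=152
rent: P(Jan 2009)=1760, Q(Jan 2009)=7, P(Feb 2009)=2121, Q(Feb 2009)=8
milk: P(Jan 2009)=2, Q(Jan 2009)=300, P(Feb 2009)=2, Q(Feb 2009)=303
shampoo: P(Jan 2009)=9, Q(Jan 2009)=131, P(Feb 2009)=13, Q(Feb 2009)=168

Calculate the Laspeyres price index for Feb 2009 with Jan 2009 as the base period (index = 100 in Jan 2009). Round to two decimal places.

Laspeyres price index uses base-period quantities as weights.
ΣP(Feb 2009)·Q(Jan 2009) = 7×127 + 2121×7 + 2×300 + 13×131 = 889 + 14847 + 600 + 1703 = 18039
ΣP(Jan 2009)·Q(Jan 2009) = 6×127 + 1760×7 + 2×300 + 9×131 = 762 + 12320 + 600 + 1179 = 14861
Index = 18039 / 14861 × 100 = 121.3848

121.38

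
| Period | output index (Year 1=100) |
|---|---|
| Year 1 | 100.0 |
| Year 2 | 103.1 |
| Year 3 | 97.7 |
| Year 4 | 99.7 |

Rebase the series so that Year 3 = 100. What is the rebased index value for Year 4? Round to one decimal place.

102.0

Rebased(Year 4) = 99.7 / 97.7 × 100 = 102.0471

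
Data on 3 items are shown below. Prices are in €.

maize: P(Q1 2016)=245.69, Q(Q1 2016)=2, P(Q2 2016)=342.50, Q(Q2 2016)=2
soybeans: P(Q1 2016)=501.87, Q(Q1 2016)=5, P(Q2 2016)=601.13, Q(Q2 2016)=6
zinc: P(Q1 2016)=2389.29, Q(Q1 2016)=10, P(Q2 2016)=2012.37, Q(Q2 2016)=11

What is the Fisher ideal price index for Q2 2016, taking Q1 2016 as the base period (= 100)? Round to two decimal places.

Laspeyres component (base-period weights):
ΣP(Q2 2016)Q(Q1 2016) = 342.50×2 + 601.13×5 + 2012.37×10 = 685 + 3005.65 + 20123.7 = 23814.35
ΣP(Q1 2016)Q(Q1 2016) = 245.69×2 + 501.87×5 + 2389.29×10 = 491.38 + 2509.35 + 23892.9 = 26893.63
L = 23814.35 / 26893.63 × 100 = 88.5502
Paasche component (current-period weights):
ΣP(Q2 2016)Q(Q2 2016) = 342.50×2 + 601.13×6 + 2012.37×11 = 685 + 3606.78 + 22136.07 = 26427.85
ΣP(Q1 2016)Q(Q2 2016) = 245.69×2 + 501.87×6 + 2389.29×11 = 491.38 + 3011.22 + 26282.19 = 29784.79
P = 26427.85 / 29784.79 × 100 = 88.7293
Fisher = √(L × P) = √(88.5502 × 88.7293) = 88.6397

88.64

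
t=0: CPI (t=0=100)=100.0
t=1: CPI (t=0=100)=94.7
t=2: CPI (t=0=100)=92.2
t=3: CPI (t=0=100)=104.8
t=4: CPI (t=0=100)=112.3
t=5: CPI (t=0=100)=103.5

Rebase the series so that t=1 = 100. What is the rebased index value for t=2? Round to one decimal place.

Rebased(t=2) = 92.2 / 94.7 × 100 = 97.3601

97.4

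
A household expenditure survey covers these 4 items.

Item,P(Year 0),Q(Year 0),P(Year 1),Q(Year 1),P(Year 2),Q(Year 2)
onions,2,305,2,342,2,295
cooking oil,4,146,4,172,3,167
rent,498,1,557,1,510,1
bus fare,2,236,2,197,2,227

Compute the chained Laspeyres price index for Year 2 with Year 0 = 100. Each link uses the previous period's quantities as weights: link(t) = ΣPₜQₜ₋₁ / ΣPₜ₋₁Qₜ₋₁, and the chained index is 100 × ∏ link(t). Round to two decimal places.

Link Year 0→Year 1:
ΣP(Year 1)Q(Year 0) = 2×305 + 4×146 + 557×1 + 2×236 = 610 + 584 + 557 + 472 = 2223
ΣP(Year 0)Q(Year 0) = 2×305 + 4×146 + 498×1 + 2×236 = 610 + 584 + 498 + 472 = 2164
link = 2223/2164 = 1.027264
Link Year 1→Year 2:
ΣP(Year 2)Q(Year 1) = 2×342 + 3×172 + 510×1 + 2×197 = 684 + 516 + 510 + 394 = 2104
ΣP(Year 1)Q(Year 1) = 2×342 + 4×172 + 557×1 + 2×197 = 684 + 688 + 557 + 394 = 2323
link = 2104/2323 = 0.905725
Chained index = 100 × 1.027264 × 0.905725 = 93.0419

93.04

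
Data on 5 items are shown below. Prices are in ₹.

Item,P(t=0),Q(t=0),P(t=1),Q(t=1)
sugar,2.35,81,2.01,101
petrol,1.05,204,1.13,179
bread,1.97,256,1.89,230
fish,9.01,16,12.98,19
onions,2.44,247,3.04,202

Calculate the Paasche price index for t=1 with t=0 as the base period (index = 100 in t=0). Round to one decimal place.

Paasche price index uses current-period quantities as weights.
ΣP(t=1)·Q(t=1) = 2.01×101 + 1.13×179 + 1.89×230 + 12.98×19 + 3.04×202 = 203.01 + 202.27 + 434.7 + 246.62 + 614.08 = 1700.68
ΣP(t=0)·Q(t=1) = 2.35×101 + 1.05×179 + 1.97×230 + 9.01×19 + 2.44×202 = 237.35 + 187.95 + 453.1 + 171.19 + 492.88 = 1542.47
Index = 1700.68 / 1542.47 × 100 = 110.2569

110.3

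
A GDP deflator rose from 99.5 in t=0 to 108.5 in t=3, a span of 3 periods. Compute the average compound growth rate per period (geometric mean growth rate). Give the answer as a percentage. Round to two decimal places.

Growth factor = (108.5/99.5)^(1/3) = (1.090452)^(1/3) = 1.029285
Growth rate = 1.029285 − 1 = 0.029285 = 2.9285%

2.93%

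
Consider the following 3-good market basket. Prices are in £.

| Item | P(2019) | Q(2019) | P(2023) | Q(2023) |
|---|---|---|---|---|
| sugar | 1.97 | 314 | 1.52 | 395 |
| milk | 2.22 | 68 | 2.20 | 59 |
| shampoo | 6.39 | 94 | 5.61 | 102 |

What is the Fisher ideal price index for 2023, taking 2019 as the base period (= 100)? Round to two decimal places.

Laspeyres component (base-period weights):
ΣP(2023)Q(2019) = 1.52×314 + 2.20×68 + 5.61×94 = 477.28 + 149.6 + 527.34 = 1154.22
ΣP(2019)Q(2019) = 1.97×314 + 2.22×68 + 6.39×94 = 618.58 + 150.96 + 600.66 = 1370.2
L = 1154.22 / 1370.2 × 100 = 84.2373
Paasche component (current-period weights):
ΣP(2023)Q(2023) = 1.52×395 + 2.20×59 + 5.61×102 = 600.4 + 129.8 + 572.22 = 1302.42
ΣP(2019)Q(2023) = 1.97×395 + 2.22×59 + 6.39×102 = 778.15 + 130.98 + 651.78 = 1560.91
P = 1302.42 / 1560.91 × 100 = 83.4398
Fisher = √(L × P) = √(84.2373 × 83.4398) = 83.8376

83.84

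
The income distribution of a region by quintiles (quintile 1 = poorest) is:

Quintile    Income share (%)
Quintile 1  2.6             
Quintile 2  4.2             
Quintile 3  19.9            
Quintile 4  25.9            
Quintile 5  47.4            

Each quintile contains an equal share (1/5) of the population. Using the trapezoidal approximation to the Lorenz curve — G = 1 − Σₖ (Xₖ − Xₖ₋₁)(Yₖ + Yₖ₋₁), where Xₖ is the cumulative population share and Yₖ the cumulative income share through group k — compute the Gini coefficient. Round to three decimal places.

0.445

Cumulative income shares Yₖ: 0.0260, 0.0680, 0.2670, 0.5260, 1.0000
Σ (Xₖ−Xₖ₋₁)(Yₖ+Yₖ₋₁) = (1/5)(0.0260+0.0000) + (1/5)(0.0680+0.0260) + (1/5)(0.2670+0.0680) + (1/5)(0.5260+0.2670) + (1/5)(1.0000+0.5260)
  = 0.0052 + 0.0188 + 0.0670 + 0.1586 + 0.3052 = 0.5548
G = 1 − 0.5548 = 0.4452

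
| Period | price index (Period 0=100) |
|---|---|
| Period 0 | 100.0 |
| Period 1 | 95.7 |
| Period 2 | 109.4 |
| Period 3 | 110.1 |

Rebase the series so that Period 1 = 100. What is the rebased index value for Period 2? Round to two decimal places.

Rebased(Period 2) = 109.4 / 95.7 × 100 = 114.3156

114.32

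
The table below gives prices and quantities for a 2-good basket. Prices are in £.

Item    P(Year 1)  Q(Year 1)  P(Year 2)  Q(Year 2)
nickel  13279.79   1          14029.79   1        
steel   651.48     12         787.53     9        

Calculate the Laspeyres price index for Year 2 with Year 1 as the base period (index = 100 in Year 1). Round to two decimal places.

111.29

Laspeyres price index uses base-period quantities as weights.
ΣP(Year 2)·Q(Year 1) = 14029.79×1 + 787.53×12 = 14029.79 + 9450.36 = 23480.15
ΣP(Year 1)·Q(Year 1) = 13279.79×1 + 651.48×12 = 13279.79 + 7817.76 = 21097.55
Index = 23480.15 / 21097.55 × 100 = 111.2933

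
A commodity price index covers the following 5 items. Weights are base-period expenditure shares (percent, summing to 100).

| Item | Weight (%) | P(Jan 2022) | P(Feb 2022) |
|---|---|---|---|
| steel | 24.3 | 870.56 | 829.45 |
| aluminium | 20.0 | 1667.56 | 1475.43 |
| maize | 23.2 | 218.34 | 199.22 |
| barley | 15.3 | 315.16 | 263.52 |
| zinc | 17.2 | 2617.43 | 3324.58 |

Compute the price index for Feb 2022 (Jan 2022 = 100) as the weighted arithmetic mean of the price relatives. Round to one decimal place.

steel: 24.3 × (829.45/870.56) = 24.3 × 0.952778 = 23.1525
aluminium: 20.0 × (1475.43/1667.56) = 20.0 × 0.884784 = 17.6957
maize: 23.2 × (199.22/218.34) = 23.2 × 0.912430 = 21.1684
barley: 15.3 × (263.52/315.16) = 15.3 × 0.836147 = 12.7930
zinc: 17.2 × (3324.58/2617.43) = 17.2 × 1.270170 = 21.8469
Index = Σ wᵢ·(p₁ᵢ/p₀ᵢ) = 23.1525 + 17.6957 + 21.1684 + 12.7930 + 21.8469 = 96.6565

96.7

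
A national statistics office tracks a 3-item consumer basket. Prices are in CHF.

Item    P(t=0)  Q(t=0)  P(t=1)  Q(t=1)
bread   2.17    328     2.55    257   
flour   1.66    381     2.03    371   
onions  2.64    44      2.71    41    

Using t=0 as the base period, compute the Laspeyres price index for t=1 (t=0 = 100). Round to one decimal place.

118.4

Laspeyres price index uses base-period quantities as weights.
ΣP(t=1)·Q(t=0) = 2.55×328 + 2.03×381 + 2.71×44 = 836.4 + 773.43 + 119.24 = 1729.07
ΣP(t=0)·Q(t=0) = 2.17×328 + 1.66×381 + 2.64×44 = 711.76 + 632.46 + 116.16 = 1460.38
Index = 1729.07 / 1460.38 × 100 = 118.3986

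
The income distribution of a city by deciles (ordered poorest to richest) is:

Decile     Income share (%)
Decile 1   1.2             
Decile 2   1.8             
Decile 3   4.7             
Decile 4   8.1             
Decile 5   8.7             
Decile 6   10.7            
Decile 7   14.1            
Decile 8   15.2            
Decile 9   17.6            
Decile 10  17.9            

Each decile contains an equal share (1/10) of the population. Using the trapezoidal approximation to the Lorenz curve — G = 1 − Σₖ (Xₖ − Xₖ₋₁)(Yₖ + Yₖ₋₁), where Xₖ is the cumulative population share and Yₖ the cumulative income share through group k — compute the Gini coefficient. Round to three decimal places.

Cumulative income shares Yₖ: 0.0120, 0.0300, 0.0770, 0.1580, 0.2450, 0.3520, 0.4930, 0.6450, 0.8210, 1.0000
Σ (Xₖ−Xₖ₋₁)(Yₖ+Yₖ₋₁) = (1/10)(0.0120+0.0000) + (1/10)(0.0300+0.0120) + (1/10)(0.0770+0.0300) + (1/10)(0.1580+0.0770) + (1/10)(0.2450+0.1580) + (1/10)(0.3520+0.2450) + (1/10)(0.4930+0.3520) + (1/10)(0.6450+0.4930) + (1/10)(0.8210+0.6450) + (1/10)(1.0000+0.8210)
  = 0.0012 + 0.0042 + 0.0107 + 0.0235 + 0.0403 + 0.0597 + 0.0845 + 0.1138 + 0.1466 + 0.1821 = 0.6666
G = 1 − 0.6666 = 0.3334

0.333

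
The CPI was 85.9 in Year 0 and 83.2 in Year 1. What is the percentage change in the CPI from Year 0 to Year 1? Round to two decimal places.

Change = (83.2 − 85.9) / 85.9 × 100
       = -2.7 / 85.9 × 100 = -3.1432%

-3.14%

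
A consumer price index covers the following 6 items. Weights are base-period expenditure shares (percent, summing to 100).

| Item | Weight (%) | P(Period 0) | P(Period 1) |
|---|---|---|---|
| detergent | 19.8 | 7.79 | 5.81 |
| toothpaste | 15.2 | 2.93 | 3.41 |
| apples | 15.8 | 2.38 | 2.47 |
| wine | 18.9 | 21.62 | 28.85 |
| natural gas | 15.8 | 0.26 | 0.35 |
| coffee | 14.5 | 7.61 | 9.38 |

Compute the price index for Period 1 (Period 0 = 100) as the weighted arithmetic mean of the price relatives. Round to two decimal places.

detergent: 19.8 × (5.81/7.79) = 19.8 × 0.745828 = 14.7674
toothpaste: 15.2 × (3.41/2.93) = 15.2 × 1.163823 = 17.6901
apples: 15.8 × (2.47/2.38) = 15.8 × 1.037815 = 16.3975
wine: 18.9 × (28.85/21.62) = 18.9 × 1.334413 = 25.2204
natural gas: 15.8 × (0.35/0.26) = 15.8 × 1.346154 = 21.2692
coffee: 14.5 × (9.38/7.61) = 14.5 × 1.232589 = 17.8725
Index = Σ wᵢ·(p₁ᵢ/p₀ᵢ) = 14.7674 + 17.6901 + 16.3975 + 25.2204 + 21.2692 + 17.8725 = 113.2171

113.22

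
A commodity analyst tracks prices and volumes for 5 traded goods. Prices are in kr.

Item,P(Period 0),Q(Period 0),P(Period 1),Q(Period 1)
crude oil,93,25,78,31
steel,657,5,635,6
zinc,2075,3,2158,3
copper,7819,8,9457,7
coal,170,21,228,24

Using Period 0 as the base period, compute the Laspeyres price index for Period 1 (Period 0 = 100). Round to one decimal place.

Laspeyres price index uses base-period quantities as weights.
ΣP(Period 1)·Q(Period 0) = 78×25 + 635×5 + 2158×3 + 9457×8 + 228×21 = 1950 + 3175 + 6474 + 75656 + 4788 = 92043
ΣP(Period 0)·Q(Period 0) = 93×25 + 657×5 + 2075×3 + 7819×8 + 170×21 = 2325 + 3285 + 6225 + 62552 + 3570 = 77957
Index = 92043 / 77957 × 100 = 118.0689

118.1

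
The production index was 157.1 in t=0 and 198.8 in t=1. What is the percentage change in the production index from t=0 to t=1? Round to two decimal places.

26.54%

Change = (198.8 − 157.1) / 157.1 × 100
       = 41.7 / 157.1 × 100 = 26.5436%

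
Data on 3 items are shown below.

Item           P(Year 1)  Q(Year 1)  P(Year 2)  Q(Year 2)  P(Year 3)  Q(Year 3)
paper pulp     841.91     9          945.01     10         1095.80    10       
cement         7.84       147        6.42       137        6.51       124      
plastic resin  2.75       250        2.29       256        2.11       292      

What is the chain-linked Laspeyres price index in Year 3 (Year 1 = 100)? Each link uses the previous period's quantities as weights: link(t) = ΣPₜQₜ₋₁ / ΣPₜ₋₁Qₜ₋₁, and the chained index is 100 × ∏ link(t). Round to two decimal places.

120.79

Link Year 1→Year 2:
ΣP(Year 2)Q(Year 1) = 945.01×9 + 6.42×147 + 2.29×250 = 8505.09 + 943.74 + 572.5 = 10021.33
ΣP(Year 1)Q(Year 1) = 841.91×9 + 7.84×147 + 2.75×250 = 7577.19 + 1152.48 + 687.5 = 9417.17
link = 10021.33/9417.17 = 1.064155
Link Year 2→Year 3:
ΣP(Year 3)Q(Year 2) = 1095.80×10 + 6.51×137 + 2.11×256 = 10958 + 891.87 + 540.16 = 12390.03
ΣP(Year 2)Q(Year 2) = 945.01×10 + 6.42×137 + 2.29×256 = 9450.1 + 879.54 + 586.24 = 10915.88
link = 12390.03/10915.88 = 1.135046
Chained index = 100 × 1.064155 × 1.135046 = 120.7865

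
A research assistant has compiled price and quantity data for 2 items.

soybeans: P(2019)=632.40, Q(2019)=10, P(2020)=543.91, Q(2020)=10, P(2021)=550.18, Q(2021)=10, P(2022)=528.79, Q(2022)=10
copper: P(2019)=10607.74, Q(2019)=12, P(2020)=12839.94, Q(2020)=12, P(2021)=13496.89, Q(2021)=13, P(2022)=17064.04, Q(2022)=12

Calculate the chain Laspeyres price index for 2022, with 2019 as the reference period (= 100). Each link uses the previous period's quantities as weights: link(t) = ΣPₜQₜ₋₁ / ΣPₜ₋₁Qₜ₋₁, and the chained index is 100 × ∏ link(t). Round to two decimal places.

Link 2019→2020:
ΣP(2020)Q(2019) = 543.91×10 + 12839.94×12 = 5439.1 + 154079.28 = 159518.38
ΣP(2019)Q(2019) = 632.40×10 + 10607.74×12 = 6324 + 127292.88 = 133616.88
link = 159518.38/133616.88 = 1.193849
Link 2020→2021:
ΣP(2021)Q(2020) = 550.18×10 + 13496.89×12 = 5501.8 + 161962.68 = 167464.48
ΣP(2020)Q(2020) = 543.91×10 + 12839.94×12 = 5439.1 + 154079.28 = 159518.38
link = 167464.48/159518.38 = 1.049813
Link 2021→2022:
ΣP(2022)Q(2021) = 528.79×10 + 17064.04×13 = 5287.9 + 221832.52 = 227120.42
ΣP(2021)Q(2021) = 550.18×10 + 13496.89×13 = 5501.8 + 175459.57 = 180961.37
link = 227120.42/180961.37 = 1.255077
Chained index = 100 × 1.193849 × 1.049813 × 1.255077 = 157.3011

157.30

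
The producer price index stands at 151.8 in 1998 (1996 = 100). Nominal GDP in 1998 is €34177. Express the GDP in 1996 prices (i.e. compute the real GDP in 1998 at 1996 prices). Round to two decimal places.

22514.49

Real = Nominal ÷ (Index/100) = 34177 ÷ (151.8/100)
     = 34177 ÷ 1.518 = 22514.4928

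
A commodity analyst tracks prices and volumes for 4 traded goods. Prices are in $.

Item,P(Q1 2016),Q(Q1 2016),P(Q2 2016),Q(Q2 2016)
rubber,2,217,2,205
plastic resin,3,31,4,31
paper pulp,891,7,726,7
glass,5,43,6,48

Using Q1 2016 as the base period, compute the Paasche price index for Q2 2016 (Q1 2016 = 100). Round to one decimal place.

Paasche price index uses current-period quantities as weights.
ΣP(Q2 2016)·Q(Q2 2016) = 2×205 + 4×31 + 726×7 + 6×48 = 410 + 124 + 5082 + 288 = 5904
ΣP(Q1 2016)·Q(Q2 2016) = 2×205 + 3×31 + 891×7 + 5×48 = 410 + 93 + 6237 + 240 = 6980
Index = 5904 / 6980 × 100 = 84.5845

84.6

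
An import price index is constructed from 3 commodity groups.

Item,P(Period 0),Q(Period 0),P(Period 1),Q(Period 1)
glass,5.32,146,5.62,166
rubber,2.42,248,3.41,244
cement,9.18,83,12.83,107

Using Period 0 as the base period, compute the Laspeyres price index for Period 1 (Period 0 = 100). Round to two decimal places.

Laspeyres price index uses base-period quantities as weights.
ΣP(Period 1)·Q(Period 0) = 5.62×146 + 3.41×248 + 12.83×83 = 820.52 + 845.68 + 1064.89 = 2731.09
ΣP(Period 0)·Q(Period 0) = 5.32×146 + 2.42×248 + 9.18×83 = 776.72 + 600.16 + 761.94 = 2138.82
Index = 2731.09 / 2138.82 × 100 = 127.6914

127.69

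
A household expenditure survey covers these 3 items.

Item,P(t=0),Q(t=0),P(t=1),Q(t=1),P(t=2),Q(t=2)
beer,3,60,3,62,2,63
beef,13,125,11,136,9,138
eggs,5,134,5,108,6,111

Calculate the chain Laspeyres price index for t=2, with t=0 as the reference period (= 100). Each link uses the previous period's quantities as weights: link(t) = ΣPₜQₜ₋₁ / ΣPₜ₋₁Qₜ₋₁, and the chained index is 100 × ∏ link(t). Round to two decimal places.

80.76

Link t=0→t=1:
ΣP(t=1)Q(t=0) = 3×60 + 11×125 + 5×134 = 180 + 1375 + 670 = 2225
ΣP(t=0)Q(t=0) = 3×60 + 13×125 + 5×134 = 180 + 1625 + 670 = 2475
link = 2225/2475 = 0.898990
Link t=1→t=2:
ΣP(t=2)Q(t=1) = 2×62 + 9×136 + 6×108 = 124 + 1224 + 648 = 1996
ΣP(t=1)Q(t=1) = 3×62 + 11×136 + 5×108 = 186 + 1496 + 540 = 2222
link = 1996/2222 = 0.898290
Chained index = 100 × 0.898990 × 0.898290 = 80.7553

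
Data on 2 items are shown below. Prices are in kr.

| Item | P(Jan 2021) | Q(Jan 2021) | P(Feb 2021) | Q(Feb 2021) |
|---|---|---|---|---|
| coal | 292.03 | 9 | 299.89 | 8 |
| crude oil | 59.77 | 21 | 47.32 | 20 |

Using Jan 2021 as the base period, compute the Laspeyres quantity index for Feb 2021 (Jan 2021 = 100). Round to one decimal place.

Laspeyres quantity index uses base-period prices as weights.
ΣP(Jan 2021)·Q(Feb 2021) = 292.03×8 + 59.77×20 = 2336.24 + 1195.4 = 3531.64
ΣP(Jan 2021)·Q(Jan 2021) = 292.03×9 + 59.77×21 = 2628.27 + 1255.17 = 3883.44
Index = 3531.64 / 3883.44 × 100 = 90.9410

90.9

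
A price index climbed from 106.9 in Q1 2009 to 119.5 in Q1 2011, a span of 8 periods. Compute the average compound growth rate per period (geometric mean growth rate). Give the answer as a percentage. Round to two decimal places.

1.40%

Growth factor = (119.5/106.9)^(1/8) = (1.117867)^(1/8) = 1.014025
Growth rate = 1.014025 − 1 = 0.014025 = 1.4025%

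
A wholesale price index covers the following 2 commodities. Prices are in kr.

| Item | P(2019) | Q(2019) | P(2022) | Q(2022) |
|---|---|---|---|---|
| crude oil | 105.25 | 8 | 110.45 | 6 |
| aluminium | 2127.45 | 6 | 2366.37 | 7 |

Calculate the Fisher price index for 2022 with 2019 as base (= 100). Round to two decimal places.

110.91

Laspeyres component (base-period weights):
ΣP(2022)Q(2019) = 110.45×8 + 2366.37×6 = 883.6 + 14198.22 = 15081.82
ΣP(2019)Q(2019) = 105.25×8 + 2127.45×6 = 842 + 12764.7 = 13606.7
L = 15081.82 / 13606.7 × 100 = 110.8411
Paasche component (current-period weights):
ΣP(2022)Q(2022) = 110.45×6 + 2366.37×7 = 662.7 + 16564.59 = 17227.29
ΣP(2019)Q(2022) = 105.25×6 + 2127.45×7 = 631.5 + 14892.15 = 15523.65
P = 17227.29 / 15523.65 × 100 = 110.9745
Fisher = √(L × P) = √(110.8411 × 110.9745) = 110.9078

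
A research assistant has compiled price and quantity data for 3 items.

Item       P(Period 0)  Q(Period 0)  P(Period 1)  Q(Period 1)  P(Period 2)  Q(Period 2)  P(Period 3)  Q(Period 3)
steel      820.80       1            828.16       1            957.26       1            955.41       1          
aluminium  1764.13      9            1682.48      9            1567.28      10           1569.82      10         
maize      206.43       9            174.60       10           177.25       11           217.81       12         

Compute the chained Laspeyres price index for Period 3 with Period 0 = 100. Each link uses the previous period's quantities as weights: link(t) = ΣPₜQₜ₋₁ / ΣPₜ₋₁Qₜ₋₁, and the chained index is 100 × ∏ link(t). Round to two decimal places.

Link Period 0→Period 1:
ΣP(Period 1)Q(Period 0) = 828.16×1 + 1682.48×9 + 174.60×9 = 828.16 + 15142.32 + 1571.4 = 17541.88
ΣP(Period 0)Q(Period 0) = 820.80×1 + 1764.13×9 + 206.43×9 = 820.8 + 15877.17 + 1857.87 = 18555.84
link = 17541.88/18555.84 = 0.945356
Link Period 1→Period 2:
ΣP(Period 2)Q(Period 1) = 957.26×1 + 1567.28×9 + 177.25×10 = 957.26 + 14105.52 + 1772.5 = 16835.28
ΣP(Period 1)Q(Period 1) = 828.16×1 + 1682.48×9 + 174.60×10 = 828.16 + 15142.32 + 1746 = 17716.48
link = 16835.28/17716.48 = 0.950261
Link Period 2→Period 3:
ΣP(Period 3)Q(Period 2) = 955.41×1 + 1569.82×10 + 217.81×11 = 955.41 + 15698.2 + 2395.91 = 19049.52
ΣP(Period 2)Q(Period 2) = 957.26×1 + 1567.28×10 + 177.25×11 = 957.26 + 15672.8 + 1949.75 = 18579.81
link = 19049.52/18579.81 = 1.025281
Chained index = 100 × 0.945356 × 0.950261 × 1.025281 = 92.1046

92.10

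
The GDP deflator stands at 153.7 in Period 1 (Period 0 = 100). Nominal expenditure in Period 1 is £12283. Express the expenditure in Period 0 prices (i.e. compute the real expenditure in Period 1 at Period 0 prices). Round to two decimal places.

7991.54

Real = Nominal ÷ (Index/100) = 12283 ÷ (153.7/100)
     = 12283 ÷ 1.537 = 7991.5420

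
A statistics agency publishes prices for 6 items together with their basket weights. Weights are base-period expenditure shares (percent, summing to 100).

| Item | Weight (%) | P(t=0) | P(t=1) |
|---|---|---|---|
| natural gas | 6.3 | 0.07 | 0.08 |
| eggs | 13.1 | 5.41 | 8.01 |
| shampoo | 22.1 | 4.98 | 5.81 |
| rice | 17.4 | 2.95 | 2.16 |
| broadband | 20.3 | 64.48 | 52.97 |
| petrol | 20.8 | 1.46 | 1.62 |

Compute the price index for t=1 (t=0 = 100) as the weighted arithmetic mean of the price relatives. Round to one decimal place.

natural gas: 6.3 × (0.08/0.07) = 6.3 × 1.142857 = 7.2000
eggs: 13.1 × (8.01/5.41) = 13.1 × 1.480591 = 19.3957
shampoo: 22.1 × (5.81/4.98) = 22.1 × 1.166667 = 25.7833
rice: 17.4 × (2.16/2.95) = 17.4 × 0.732203 = 12.7403
broadband: 20.3 × (52.97/64.48) = 20.3 × 0.821495 = 16.6763
petrol: 20.8 × (1.62/1.46) = 20.8 × 1.109589 = 23.0795
Index = Σ wᵢ·(p₁ᵢ/p₀ᵢ) = 7.2000 + 19.3957 + 25.7833 + 12.7403 + 16.6763 + 23.0795 = 104.8752

104.9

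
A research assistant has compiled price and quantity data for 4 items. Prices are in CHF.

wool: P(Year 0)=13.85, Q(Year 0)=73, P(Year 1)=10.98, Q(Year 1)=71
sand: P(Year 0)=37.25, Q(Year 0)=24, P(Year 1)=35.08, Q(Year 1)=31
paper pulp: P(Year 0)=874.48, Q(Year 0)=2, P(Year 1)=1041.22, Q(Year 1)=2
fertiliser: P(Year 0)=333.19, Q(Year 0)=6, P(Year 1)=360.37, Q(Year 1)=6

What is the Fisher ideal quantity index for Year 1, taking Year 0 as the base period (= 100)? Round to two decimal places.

103.96

Laspeyres component (base-period weights):
ΣP(Year 0)Q(Year 1) = 13.85×71 + 37.25×31 + 874.48×2 + 333.19×6 = 983.35 + 1154.75 + 1748.96 + 1999.14 = 5886.2
ΣP(Year 0)Q(Year 0) = 13.85×73 + 37.25×24 + 874.48×2 + 333.19×6 = 1011.05 + 894 + 1748.96 + 1999.14 = 5653.15
L = 5886.2 / 5653.15 × 100 = 104.1225
Paasche component (current-period weights):
ΣP(Year 1)Q(Year 1) = 10.98×71 + 35.08×31 + 1041.22×2 + 360.37×6 = 779.58 + 1087.48 + 2082.44 + 2162.22 = 6111.72
ΣP(Year 1)Q(Year 0) = 10.98×73 + 35.08×24 + 1041.22×2 + 360.37×6 = 801.54 + 841.92 + 2082.44 + 2162.22 = 5888.12
P = 6111.72 / 5888.12 × 100 = 103.7975
Fisher = √(L × P) = √(104.1225 × 103.7975) = 103.9599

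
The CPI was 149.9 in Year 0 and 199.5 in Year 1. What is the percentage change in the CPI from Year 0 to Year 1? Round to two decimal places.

Change = (199.5 − 149.9) / 149.9 × 100
       = 49.6 / 149.9 × 100 = 33.0887%

33.09%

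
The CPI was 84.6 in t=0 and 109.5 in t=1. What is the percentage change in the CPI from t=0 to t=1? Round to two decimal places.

29.43%

Change = (109.5 − 84.6) / 84.6 × 100
       = 24.9 / 84.6 × 100 = 29.4326%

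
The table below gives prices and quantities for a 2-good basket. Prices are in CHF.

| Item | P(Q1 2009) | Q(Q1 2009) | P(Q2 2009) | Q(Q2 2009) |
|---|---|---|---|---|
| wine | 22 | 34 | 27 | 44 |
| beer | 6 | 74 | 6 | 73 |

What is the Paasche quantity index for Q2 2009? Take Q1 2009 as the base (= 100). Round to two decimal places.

119.38

Paasche quantity index uses current-period prices as weights.
ΣP(Q2 2009)·Q(Q2 2009) = 27×44 + 6×73 = 1188 + 438 = 1626
ΣP(Q2 2009)·Q(Q1 2009) = 27×34 + 6×74 = 918 + 444 = 1362
Index = 1626 / 1362 × 100 = 119.3833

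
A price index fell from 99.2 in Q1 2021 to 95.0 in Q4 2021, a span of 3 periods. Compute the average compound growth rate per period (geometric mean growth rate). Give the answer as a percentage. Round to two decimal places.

-1.43%

Growth factor = (95.0/99.2)^(1/3) = (0.957661)^(1/3) = 0.985683
Growth rate = 0.985683 − 1 = -0.014317 = -1.4317%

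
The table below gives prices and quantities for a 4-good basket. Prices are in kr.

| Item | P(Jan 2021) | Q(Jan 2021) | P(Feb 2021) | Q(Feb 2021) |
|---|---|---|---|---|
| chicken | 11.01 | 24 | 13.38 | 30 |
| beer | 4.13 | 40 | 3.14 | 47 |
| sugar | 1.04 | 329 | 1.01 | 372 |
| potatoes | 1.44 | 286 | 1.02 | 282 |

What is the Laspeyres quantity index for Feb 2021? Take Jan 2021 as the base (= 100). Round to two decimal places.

111.32

Laspeyres quantity index uses base-period prices as weights.
ΣP(Jan 2021)·Q(Feb 2021) = 11.01×30 + 4.13×47 + 1.04×372 + 1.44×282 = 330.3 + 194.11 + 386.88 + 406.08 = 1317.37
ΣP(Jan 2021)·Q(Jan 2021) = 11.01×24 + 4.13×40 + 1.04×329 + 1.44×286 = 264.24 + 165.2 + 342.16 + 411.84 = 1183.44
Index = 1317.37 / 1183.44 × 100 = 111.3170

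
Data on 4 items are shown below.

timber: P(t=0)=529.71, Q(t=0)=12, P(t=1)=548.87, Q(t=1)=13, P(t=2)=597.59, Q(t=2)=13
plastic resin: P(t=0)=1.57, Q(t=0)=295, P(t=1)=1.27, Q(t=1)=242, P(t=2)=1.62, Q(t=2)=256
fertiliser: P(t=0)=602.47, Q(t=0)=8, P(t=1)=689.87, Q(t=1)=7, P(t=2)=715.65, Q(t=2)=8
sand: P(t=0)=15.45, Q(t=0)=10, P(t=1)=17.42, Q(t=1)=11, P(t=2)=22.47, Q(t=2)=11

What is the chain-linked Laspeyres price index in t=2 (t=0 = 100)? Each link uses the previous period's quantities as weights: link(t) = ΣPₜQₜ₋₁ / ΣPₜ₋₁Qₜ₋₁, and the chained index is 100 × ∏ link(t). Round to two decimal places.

Link t=0→t=1:
ΣP(t=1)Q(t=0) = 548.87×12 + 1.27×295 + 689.87×8 + 17.42×10 = 6586.44 + 374.65 + 5518.96 + 174.2 = 12654.25
ΣP(t=0)Q(t=0) = 529.71×12 + 1.57×295 + 602.47×8 + 15.45×10 = 6356.52 + 463.15 + 4819.76 + 154.5 = 11793.93
link = 12654.25/11793.93 = 1.072946
Link t=1→t=2:
ΣP(t=2)Q(t=1) = 597.59×13 + 1.62×242 + 715.65×7 + 22.47×11 = 7768.67 + 392.04 + 5009.55 + 247.17 = 13417.43
ΣP(t=1)Q(t=1) = 548.87×13 + 1.27×242 + 689.87×7 + 17.42×11 = 7135.31 + 307.34 + 4829.09 + 191.62 = 12463.36
link = 13417.43/12463.36 = 1.076550
Chained index = 100 × 1.072946 × 1.076550 = 115.5080

115.51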